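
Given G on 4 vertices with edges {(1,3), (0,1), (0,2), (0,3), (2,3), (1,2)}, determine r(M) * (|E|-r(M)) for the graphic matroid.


r(M) = |V| - c = 4 - 1 = 3.
nullity = |E| - r(M) = 6 - 3 = 3.
Product = 3 * 3 = 9.

9


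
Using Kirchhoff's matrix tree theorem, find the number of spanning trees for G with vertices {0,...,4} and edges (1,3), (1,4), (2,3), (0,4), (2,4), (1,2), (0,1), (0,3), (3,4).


By Kirchhoff's matrix tree theorem, the number of spanning trees equals
the determinant of any cofactor of the Laplacian matrix L.
G has 5 vertices and 9 edges.
Computing the (4 x 4) cofactor determinant gives 75.

75


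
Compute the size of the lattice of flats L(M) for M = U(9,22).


Flats of U(9,22): every subset of size < 9 is a flat, plus E itself.
Count = C(22,0) + C(22,1) + C(22,2) + C(22,3) + C(22,4) + C(22,5) + C(22,6) + C(22,7) + C(22,8) + 1
     = 1 + 22 + 231 + 1540 + 7315 + 26334 + 74613 + 170544 + 319770 + 1
     = 600371.

600371


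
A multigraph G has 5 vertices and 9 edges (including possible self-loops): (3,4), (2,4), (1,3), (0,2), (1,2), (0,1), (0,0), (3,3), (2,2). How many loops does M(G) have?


In a graphic matroid, a loop is a self-loop edge (u,u) with rank 0.
Examining all 9 edges for self-loops...
Self-loops found: (0,0), (3,3), (2,2)
Number of loops = 3.

3


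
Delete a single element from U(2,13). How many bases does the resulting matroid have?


Deleting e from U(2,13) gives U(2,12) since n > r.
Bases of U(2,12) = C(12,2) = (12 * 11) / (1 * 2) = 66.

66


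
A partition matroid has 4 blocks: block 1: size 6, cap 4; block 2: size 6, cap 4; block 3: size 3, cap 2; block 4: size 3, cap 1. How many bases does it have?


A basis picks exactly ci elements from block i.
Number of bases = product of C(|Si|, ci).
= C(6,4) * C(6,4) * C(3,2) * C(3,1)
= 15 * 15 * 3 * 3
= 2025.

2025


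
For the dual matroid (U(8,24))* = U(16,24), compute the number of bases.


The dual of U(r,n) is U(n-r, n) = U(16,24).
Bases of U(16,24) are all (16)-element subsets.
|B(M*)| = (24 choose 16) = 735471.

735471


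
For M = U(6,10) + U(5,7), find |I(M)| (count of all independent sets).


For a direct sum, |I(M1+M2)| = |I(M1)| * |I(M2)|.
|I(U(6,10))| = sum C(10,k) for k=0..6 = 848.
|I(U(5,7))| = sum C(7,k) for k=0..5 = 120.
Total = 848 * 120 = 101760.

101760


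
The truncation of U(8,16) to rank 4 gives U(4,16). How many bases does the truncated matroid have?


Truncating U(8,16) to rank 4 gives U(4,16).
Bases of U(4,16) are all 4-element subsets of 16 elements.
Number of bases = C(16,4) = (16 * 15 * 14 * 13) / (1 * 2 * 3 * 4) = 1820.

1820


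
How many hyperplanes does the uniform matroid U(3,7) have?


Hyperplanes of U(3,7) are flats of rank 2.
In a uniform matroid, these are exactly the (2)-element subsets.
Count = (7 choose 2) = 21.

21


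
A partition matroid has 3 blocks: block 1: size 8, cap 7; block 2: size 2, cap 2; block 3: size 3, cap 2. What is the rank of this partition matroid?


Rank of a partition matroid = sum of min(|Si|, ci) for each block.
= min(8,7) + min(2,2) + min(3,2)
= 7 + 2 + 2
= 11.

11


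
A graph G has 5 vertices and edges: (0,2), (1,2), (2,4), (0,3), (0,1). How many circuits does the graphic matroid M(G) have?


A circuit in a graphic matroid = edge set of a simple cycle.
G has 5 vertices and 5 edges.
Enumerating all minimal edge subsets forming cycles...
Total circuits found: 1.

1


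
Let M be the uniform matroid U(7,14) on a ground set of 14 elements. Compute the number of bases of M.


Bases of U(7,14) are all 7-element subsets of the 14-element ground set.
Number of bases = C(14,7).
C(14,7) = 3432.

3432


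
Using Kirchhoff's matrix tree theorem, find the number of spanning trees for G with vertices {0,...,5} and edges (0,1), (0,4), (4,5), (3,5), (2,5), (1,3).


By Kirchhoff's matrix tree theorem, the number of spanning trees equals
the determinant of any cofactor of the Laplacian matrix L.
G has 6 vertices and 6 edges.
Computing the (5 x 5) cofactor determinant gives 5.

5


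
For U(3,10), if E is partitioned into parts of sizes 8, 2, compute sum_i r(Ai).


r(Ai) = min(|Ai|, 3) for each part.
Sum = min(8,3) + min(2,3)
    = 3 + 2
    = 5.

5


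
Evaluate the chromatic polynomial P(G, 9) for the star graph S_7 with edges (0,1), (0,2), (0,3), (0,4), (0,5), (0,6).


P(tree, k) = k * (k-1)^(6) for any tree on 7 vertices.
P(9) = 9 * 8^6 = 9 * 262144 = 2359296.

2359296


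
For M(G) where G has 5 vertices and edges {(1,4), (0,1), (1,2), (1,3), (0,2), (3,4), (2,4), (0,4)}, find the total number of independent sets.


An independent set in a graphic matroid is an acyclic edge subset.
G has 5 vertices and 8 edges.
Enumerate all 2^8 = 256 subsets, checking for acyclicity.
Total independent sets = 128.

128


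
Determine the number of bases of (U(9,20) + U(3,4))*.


(M1+M2)* = M1* + M2*.
M1* = U(11,20), bases: C(20,11) = 167960.
M2* = U(1,4), bases: C(4,1) = 4.
|B(M*)| = 167960 * 4 = 671840.

671840


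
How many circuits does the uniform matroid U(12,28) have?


In U(12,28), circuits are the (13)-element subsets.
Any set of 13 elements is dependent, and removing any one element gives
an independent set of size 12, so it is a minimal dependent set.
Number of circuits = (28 choose 13) = 37442160.

37442160


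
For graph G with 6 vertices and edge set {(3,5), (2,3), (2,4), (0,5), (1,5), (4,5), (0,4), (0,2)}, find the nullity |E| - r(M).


Cycle rank (nullity) = |E| - r(M) = |E| - (|V| - c).
|E| = 8, |V| = 6, c = 1.
Nullity = 8 - (6 - 1) = 8 - 5 = 3.

3


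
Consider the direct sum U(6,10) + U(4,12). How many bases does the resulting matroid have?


Bases of a direct sum M1 + M2: |B| = |B(M1)| * |B(M2)|.
|B(U(6,10))| = C(10,6) = 210.
|B(U(4,12))| = C(12,4) = 495.
Total bases = 210 * 495 = 103950.

103950


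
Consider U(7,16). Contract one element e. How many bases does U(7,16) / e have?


Contracting e from U(7,16) gives U(6,15).
Bases of U(6,15) = C(15,6) = 5005.

5005


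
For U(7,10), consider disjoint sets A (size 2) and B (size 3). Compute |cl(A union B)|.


|A union B| = 2 + 3 = 5 (disjoint).
In U(7,10), cl(S) = S if |S| < 7, else cl(S) = E.
Since 5 < 7, cl(A union B) = A union B.
|cl(A union B)| = 5.

5


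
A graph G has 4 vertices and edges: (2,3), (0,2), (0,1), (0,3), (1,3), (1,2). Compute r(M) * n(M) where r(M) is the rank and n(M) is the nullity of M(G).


r(M) = |V| - c = 4 - 1 = 3.
nullity = |E| - r(M) = 6 - 3 = 3.
Product = 3 * 3 = 9.

9


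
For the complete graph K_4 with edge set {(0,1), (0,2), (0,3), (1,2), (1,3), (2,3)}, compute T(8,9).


T(K_4; x,y) = x^3 + 3x^2 + 4xy + 2x + y^3 + 3y^2 + 2y.
Substituting x=8, y=9:
= 512 + 192 + 288 + 16 + 729 + 243 + 18
= 1998.

1998


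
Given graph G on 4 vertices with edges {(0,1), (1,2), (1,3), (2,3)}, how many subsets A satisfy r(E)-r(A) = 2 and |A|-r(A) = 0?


R(x,y) = sum over A in 2^E of x^(r(E)-r(A)) * y^(|A|-r(A)).
G has 4 vertices, 4 edges. r(E) = 3.
Enumerate all 2^4 = 16 subsets.
Count subsets with r(E)-r(A)=2 and |A|-r(A)=0: 4.

4


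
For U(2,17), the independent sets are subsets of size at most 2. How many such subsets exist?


Independent sets of U(2,17) are all subsets of size <= 2.
Count = C(17,0) + C(17,1) + C(17,2)
     = 1 + 17 + 136
     = 154.

154


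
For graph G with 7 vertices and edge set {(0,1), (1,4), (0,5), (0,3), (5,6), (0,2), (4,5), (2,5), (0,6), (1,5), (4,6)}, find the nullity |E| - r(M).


Cycle rank (nullity) = |E| - r(M) = |E| - (|V| - c).
|E| = 11, |V| = 7, c = 1.
Nullity = 11 - (7 - 1) = 11 - 6 = 5.

5


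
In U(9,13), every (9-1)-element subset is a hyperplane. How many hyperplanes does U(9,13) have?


Hyperplanes of U(9,13) are flats of rank 8.
In a uniform matroid, these are exactly the (8)-element subsets.
Count = C(13,8) = 1287.

1287


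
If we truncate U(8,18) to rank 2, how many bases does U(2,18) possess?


Truncating U(8,18) to rank 2 gives U(2,18).
Bases of U(2,18) are all 2-element subsets of 18 elements.
Number of bases = C(18,2) = 18! / (2! * 16!) = 153.

153


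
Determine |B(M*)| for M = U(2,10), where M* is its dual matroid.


The dual of U(r,n) is U(n-r, n) = U(8,10).
Bases of U(8,10) are all (8)-element subsets.
|B(M*)| = C(10,8) = 10! / (8! * 2!) = 45.

45


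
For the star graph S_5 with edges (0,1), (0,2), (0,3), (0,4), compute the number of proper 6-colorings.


P(tree, k) = k * (k-1)^(4) for any tree on 5 vertices.
P(6) = 6 * 5^4 = 6 * 625 = 3750.

3750


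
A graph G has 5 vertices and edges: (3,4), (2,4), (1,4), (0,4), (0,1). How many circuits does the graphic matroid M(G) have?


A circuit in a graphic matroid = edge set of a simple cycle.
G has 5 vertices and 5 edges.
Enumerating all minimal edge subsets forming cycles...
Total circuits found: 1.

1


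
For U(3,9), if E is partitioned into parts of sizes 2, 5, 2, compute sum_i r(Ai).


r(Ai) = min(|Ai|, 3) for each part.
Sum = min(2,3) + min(5,3) + min(2,3)
    = 2 + 3 + 2
    = 7.

7


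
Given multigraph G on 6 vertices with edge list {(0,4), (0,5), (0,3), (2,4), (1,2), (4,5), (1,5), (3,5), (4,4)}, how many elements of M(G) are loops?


In a graphic matroid, a loop is a self-loop edge (u,u) with rank 0.
Examining all 9 edges for self-loops...
Self-loops found: (4,4)
Number of loops = 1.

1


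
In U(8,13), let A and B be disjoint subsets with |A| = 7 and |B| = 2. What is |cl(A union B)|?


|A union B| = 7 + 2 = 9 (disjoint).
In U(8,13), cl(S) = S if |S| < 8, else cl(S) = E.
Since 9 >= 8, cl(A union B) = E.
|cl(A union B)| = 13.

13


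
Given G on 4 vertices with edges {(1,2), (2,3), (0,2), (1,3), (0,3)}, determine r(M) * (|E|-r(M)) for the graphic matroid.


r(M) = |V| - c = 4 - 1 = 3.
nullity = |E| - r(M) = 5 - 3 = 2.
Product = 3 * 2 = 6.

6


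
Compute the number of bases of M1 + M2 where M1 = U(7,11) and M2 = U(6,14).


Bases of a direct sum M1 + M2: |B| = |B(M1)| * |B(M2)|.
|B(U(7,11))| = C(11,7) = 330.
|B(U(6,14))| = C(14,6) = 3003.
Total bases = 330 * 3003 = 990990.

990990


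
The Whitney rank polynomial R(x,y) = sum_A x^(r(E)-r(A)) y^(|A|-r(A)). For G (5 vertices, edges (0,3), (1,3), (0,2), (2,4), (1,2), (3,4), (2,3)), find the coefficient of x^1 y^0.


R(x,y) = sum over A in 2^E of x^(r(E)-r(A)) * y^(|A|-r(A)).
G has 5 vertices, 7 edges. r(E) = 4.
Enumerate all 2^7 = 128 subsets.
Count subsets with r(E)-r(A)=1 and |A|-r(A)=0: 32.

32


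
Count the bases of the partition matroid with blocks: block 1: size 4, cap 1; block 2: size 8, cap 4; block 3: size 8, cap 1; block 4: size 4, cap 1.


A basis picks exactly ci elements from block i.
Number of bases = product of C(|Si|, ci).
= C(4,1) * C(8,4) * C(8,1) * C(4,1)
= 4 * 70 * 8 * 4
= 8960.

8960


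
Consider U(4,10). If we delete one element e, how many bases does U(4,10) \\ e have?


Deleting e from U(4,10) gives U(4,9) since n > r.
Bases of U(4,9) = C(9,4) = 9! / (4! * 5!) = 126.

126


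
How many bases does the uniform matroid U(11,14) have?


Bases of U(11,14) are all 11-element subsets of the 14-element ground set.
Number of bases = C(14,11).
C(14,11) = 14! / (11! * 3!) = 364.

364


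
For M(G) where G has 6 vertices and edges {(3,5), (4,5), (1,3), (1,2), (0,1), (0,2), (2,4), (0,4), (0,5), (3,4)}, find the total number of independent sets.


An independent set in a graphic matroid is an acyclic edge subset.
G has 6 vertices and 10 edges.
Enumerate all 2^10 = 1024 subsets, checking for acyclicity.
Total independent sets = 478.

478


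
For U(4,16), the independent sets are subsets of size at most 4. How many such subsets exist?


Independent sets of U(4,16) are all subsets of size <= 4.
Count = C(16,0) + C(16,1) + C(16,2) + C(16,3) + C(16,4)
     = 1 + 16 + 120 + 560 + 1820
     = 2517.

2517


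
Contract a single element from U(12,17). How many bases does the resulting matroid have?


Contracting e from U(12,17) gives U(11,16).
Bases of U(11,16) = C(16,11) = 16! / (11! * 5!) = 4368.

4368


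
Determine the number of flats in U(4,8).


Flats of U(4,8): every subset of size < 4 is a flat, plus E itself.
Count = C(8,0) + C(8,1) + C(8,2) + C(8,3) + 1
     = 1 + 8 + 28 + 56 + 1
     = 94.

94


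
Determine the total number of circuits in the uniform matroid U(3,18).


In U(3,18), circuits are the (4)-element subsets.
Any set of 4 elements is dependent, and removing any one element gives
an independent set of size 3, so it is a minimal dependent set.
Number of circuits = C(18,4) = (18 * 17 * 16 * 15) / (1 * 2 * 3 * 4) = 3060.

3060


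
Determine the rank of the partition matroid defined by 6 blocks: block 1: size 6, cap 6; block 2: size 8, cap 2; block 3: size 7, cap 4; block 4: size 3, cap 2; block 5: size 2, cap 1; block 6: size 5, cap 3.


Rank of a partition matroid = sum of min(|Si|, ci) for each block.
= min(6,6) + min(8,2) + min(7,4) + min(3,2) + min(2,1) + min(5,3)
= 6 + 2 + 4 + 2 + 1 + 3
= 18.

18


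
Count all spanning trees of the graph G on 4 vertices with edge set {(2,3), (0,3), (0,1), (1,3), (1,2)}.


By Kirchhoff's matrix tree theorem, the number of spanning trees equals
the determinant of any cofactor of the Laplacian matrix L.
G has 4 vertices and 5 edges.
Computing the (3 x 3) cofactor determinant gives 8.

8


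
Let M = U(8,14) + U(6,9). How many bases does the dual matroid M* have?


(M1+M2)* = M1* + M2*.
M1* = U(6,14), bases: C(14,6) = 3003.
M2* = U(3,9), bases: C(9,3) = 84.
|B(M*)| = 3003 * 84 = 252252.

252252


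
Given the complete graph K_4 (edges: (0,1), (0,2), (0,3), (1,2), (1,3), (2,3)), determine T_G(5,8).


T(K_4; x,y) = x^3 + 3x^2 + 4xy + 2x + y^3 + 3y^2 + 2y.
Substituting x=5, y=8:
= 125 + 75 + 160 + 10 + 512 + 192 + 16
= 1090.

1090


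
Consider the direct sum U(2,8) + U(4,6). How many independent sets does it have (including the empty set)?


For a direct sum, |I(M1+M2)| = |I(M1)| * |I(M2)|.
|I(U(2,8))| = sum C(8,k) for k=0..2 = 37.
|I(U(4,6))| = sum C(6,k) for k=0..4 = 57.
Total = 37 * 57 = 2109.

2109


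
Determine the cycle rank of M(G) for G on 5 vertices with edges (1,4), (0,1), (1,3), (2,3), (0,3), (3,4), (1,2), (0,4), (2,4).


Cycle rank (nullity) = |E| - r(M) = |E| - (|V| - c).
|E| = 9, |V| = 5, c = 1.
Nullity = 9 - (5 - 1) = 9 - 4 = 5.

5


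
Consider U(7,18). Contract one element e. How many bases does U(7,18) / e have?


Contracting e from U(7,18) gives U(6,17).
Bases of U(6,17) = C(17,6) = 17! / (6! * 11!) = 12376.

12376


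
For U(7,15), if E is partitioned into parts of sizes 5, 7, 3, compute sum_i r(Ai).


r(Ai) = min(|Ai|, 7) for each part.
Sum = min(5,7) + min(7,7) + min(3,7)
    = 5 + 7 + 3
    = 15.

15


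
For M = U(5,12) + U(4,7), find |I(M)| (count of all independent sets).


For a direct sum, |I(M1+M2)| = |I(M1)| * |I(M2)|.
|I(U(5,12))| = sum C(12,k) for k=0..5 = 1586.
|I(U(4,7))| = sum C(7,k) for k=0..4 = 99.
Total = 1586 * 99 = 157014.

157014


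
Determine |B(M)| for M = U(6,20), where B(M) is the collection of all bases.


Bases of U(6,20) are all 6-element subsets of the 20-element ground set.
Number of bases = C(20,6).
C(20,6) = 20! / (6! * 14!) = 38760.

38760


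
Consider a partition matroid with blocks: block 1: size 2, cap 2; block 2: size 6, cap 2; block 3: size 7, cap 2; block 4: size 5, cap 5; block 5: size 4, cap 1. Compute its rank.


Rank of a partition matroid = sum of min(|Si|, ci) for each block.
= min(2,2) + min(6,2) + min(7,2) + min(5,5) + min(4,1)
= 2 + 2 + 2 + 5 + 1
= 12.

12


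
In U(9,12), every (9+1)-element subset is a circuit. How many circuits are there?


In U(9,12), circuits are the (10)-element subsets.
Any set of 10 elements is dependent, and removing any one element gives
an independent set of size 9, so it is a minimal dependent set.
Number of circuits = (12 choose 10) = 66.

66


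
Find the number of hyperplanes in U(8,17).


Hyperplanes of U(8,17) are flats of rank 7.
In a uniform matroid, these are exactly the (7)-element subsets.
Count = C(17,7) = 17! / (7! * 10!) = 19448.

19448


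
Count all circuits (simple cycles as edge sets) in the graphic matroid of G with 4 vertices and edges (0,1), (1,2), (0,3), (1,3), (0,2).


A circuit in a graphic matroid = edge set of a simple cycle.
G has 4 vertices and 5 edges.
Enumerating all minimal edge subsets forming cycles...
Total circuits found: 3.

3


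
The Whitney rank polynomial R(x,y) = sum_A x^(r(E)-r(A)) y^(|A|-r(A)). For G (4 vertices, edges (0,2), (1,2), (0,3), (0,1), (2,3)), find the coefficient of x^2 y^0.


R(x,y) = sum over A in 2^E of x^(r(E)-r(A)) * y^(|A|-r(A)).
G has 4 vertices, 5 edges. r(E) = 3.
Enumerate all 2^5 = 32 subsets.
Count subsets with r(E)-r(A)=2 and |A|-r(A)=0: 5.

5


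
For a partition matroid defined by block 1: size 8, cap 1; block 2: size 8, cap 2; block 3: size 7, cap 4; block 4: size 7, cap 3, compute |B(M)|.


A basis picks exactly ci elements from block i.
Number of bases = product of C(|Si|, ci).
= C(8,1) * C(8,2) * C(7,4) * C(7,3)
= 8 * 28 * 35 * 35
= 274400.

274400


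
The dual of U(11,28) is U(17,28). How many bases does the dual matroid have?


The dual of U(r,n) is U(n-r, n) = U(17,28).
Bases of U(17,28) are all (17)-element subsets.
|B(M*)| = (28 choose 17) = 21474180.

21474180


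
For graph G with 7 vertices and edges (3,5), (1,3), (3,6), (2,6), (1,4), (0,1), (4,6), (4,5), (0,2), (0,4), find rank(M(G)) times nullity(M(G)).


r(M) = |V| - c = 7 - 1 = 6.
nullity = |E| - r(M) = 10 - 6 = 4.
Product = 6 * 4 = 24.

24


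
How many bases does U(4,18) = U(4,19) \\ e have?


Deleting e from U(4,19) gives U(4,18) since n > r.
Bases of U(4,18) = (18 choose 4) = 3060.

3060


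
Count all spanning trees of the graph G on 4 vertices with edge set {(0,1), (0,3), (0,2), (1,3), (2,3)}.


By Kirchhoff's matrix tree theorem, the number of spanning trees equals
the determinant of any cofactor of the Laplacian matrix L.
G has 4 vertices and 5 edges.
Computing the (3 x 3) cofactor determinant gives 8.

8


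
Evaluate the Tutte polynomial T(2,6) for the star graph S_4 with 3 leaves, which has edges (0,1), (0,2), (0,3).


A star on 4 vertices is a tree with 3 edges.
T(x,y) = x^(3) for any tree.
T(2,6) = 2^3 = 8.

8


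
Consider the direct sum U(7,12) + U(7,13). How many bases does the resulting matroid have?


Bases of a direct sum M1 + M2: |B| = |B(M1)| * |B(M2)|.
|B(U(7,12))| = C(12,7) = 792.
|B(U(7,13))| = C(13,7) = 1716.
Total bases = 792 * 1716 = 1359072.

1359072


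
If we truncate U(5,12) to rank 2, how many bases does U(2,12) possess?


Truncating U(5,12) to rank 2 gives U(2,12).
Bases of U(2,12) are all 2-element subsets of 12 elements.
Number of bases = (12 choose 2) = 66.

66


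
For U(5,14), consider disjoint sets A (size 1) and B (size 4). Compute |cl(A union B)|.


|A union B| = 1 + 4 = 5 (disjoint).
In U(5,14), cl(S) = S if |S| < 5, else cl(S) = E.
Since 5 >= 5, cl(A union B) = E.
|cl(A union B)| = 14.

14


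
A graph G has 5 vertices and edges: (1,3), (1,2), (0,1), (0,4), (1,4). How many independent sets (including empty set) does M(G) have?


An independent set in a graphic matroid is an acyclic edge subset.
G has 5 vertices and 5 edges.
Enumerate all 2^5 = 32 subsets, checking for acyclicity.
Total independent sets = 28.

28


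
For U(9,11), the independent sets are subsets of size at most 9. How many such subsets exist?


Independent sets of U(9,11) are all subsets of size <= 9.
Count = C(11,0) + C(11,1) + C(11,2) + C(11,3) + C(11,4) + C(11,5) + C(11,6) + C(11,7) + C(11,8) + C(11,9)
     = 1 + 11 + 55 + 165 + 330 + 462 + 462 + 330 + 165 + 55
     = 2036.

2036


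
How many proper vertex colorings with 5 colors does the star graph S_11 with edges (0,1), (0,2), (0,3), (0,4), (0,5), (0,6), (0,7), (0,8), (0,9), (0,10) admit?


P(tree, k) = k * (k-1)^(10) for any tree on 11 vertices.
P(5) = 5 * 4^10 = 5 * 1048576 = 5242880.

5242880


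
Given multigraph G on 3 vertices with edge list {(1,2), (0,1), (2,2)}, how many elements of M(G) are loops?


In a graphic matroid, a loop is a self-loop edge (u,u) with rank 0.
Examining all 3 edges for self-loops...
Self-loops found: (2,2)
Number of loops = 1.

1


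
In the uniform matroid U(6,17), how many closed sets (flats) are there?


Flats of U(6,17): every subset of size < 6 is a flat, plus E itself.
Count = C(17,0) + C(17,1) + C(17,2) + C(17,3) + C(17,4) + C(17,5) + 1
     = 1 + 17 + 136 + 680 + 2380 + 6188 + 1
     = 9403.

9403


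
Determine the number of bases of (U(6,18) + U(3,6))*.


(M1+M2)* = M1* + M2*.
M1* = U(12,18), bases: C(18,12) = 18564.
M2* = U(3,6), bases: C(6,3) = 20.
|B(M*)| = 18564 * 20 = 371280.

371280


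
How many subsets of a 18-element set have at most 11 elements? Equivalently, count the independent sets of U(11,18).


Independent sets of U(11,18) are all subsets of size <= 11.
Count = (18 choose 0) + (18 choose 1) + (18 choose 2) + (18 choose 3) + (18 choose 4) + (18 choose 5) + (18 choose 6) + (18 choose 7) + (18 choose 8) + (18 choose 9) + (18 choose 10) + (18 choose 11)
     = 1 + 18 + 153 + 816 + 3060 + 8568 + 18564 + 31824 + 43758 + 48620 + 43758 + 31824
     = 230964.

230964


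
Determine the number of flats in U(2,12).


Flats of U(2,12): every subset of size < 2 is a flat, plus E itself.
Count = (12 choose 0) + (12 choose 1) + 1
     = 1 + 12 + 1
     = 14.

14


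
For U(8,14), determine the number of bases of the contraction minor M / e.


Contracting e from U(8,14) gives U(7,13).
Bases of U(7,13) = (13 choose 7) = 1716.

1716


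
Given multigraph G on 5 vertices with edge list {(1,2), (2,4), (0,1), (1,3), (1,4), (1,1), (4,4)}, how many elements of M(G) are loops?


In a graphic matroid, a loop is a self-loop edge (u,u) with rank 0.
Examining all 7 edges for self-loops...
Self-loops found: (1,1), (4,4)
Number of loops = 2.

2


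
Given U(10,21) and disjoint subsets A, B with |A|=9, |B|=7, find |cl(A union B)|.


|A union B| = 9 + 7 = 16 (disjoint).
In U(10,21), cl(S) = S if |S| < 10, else cl(S) = E.
Since 16 >= 10, cl(A union B) = E.
|cl(A union B)| = 21.

21


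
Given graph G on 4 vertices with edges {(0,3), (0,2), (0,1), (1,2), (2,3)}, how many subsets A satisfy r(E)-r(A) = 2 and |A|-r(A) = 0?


R(x,y) = sum over A in 2^E of x^(r(E)-r(A)) * y^(|A|-r(A)).
G has 4 vertices, 5 edges. r(E) = 3.
Enumerate all 2^5 = 32 subsets.
Count subsets with r(E)-r(A)=2 and |A|-r(A)=0: 5.

5


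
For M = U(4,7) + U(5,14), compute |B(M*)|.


(M1+M2)* = M1* + M2*.
M1* = U(3,7), bases: C(7,3) = 35.
M2* = U(9,14), bases: C(14,9) = 2002.
|B(M*)| = 35 * 2002 = 70070.

70070


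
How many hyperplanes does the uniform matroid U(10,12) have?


Hyperplanes of U(10,12) are flats of rank 9.
In a uniform matroid, these are exactly the (9)-element subsets.
Count = (12 choose 9) = 220.

220


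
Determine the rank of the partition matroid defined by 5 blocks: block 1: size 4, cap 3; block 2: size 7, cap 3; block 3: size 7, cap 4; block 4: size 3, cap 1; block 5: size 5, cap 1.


Rank of a partition matroid = sum of min(|Si|, ci) for each block.
= min(4,3) + min(7,3) + min(7,4) + min(3,1) + min(5,1)
= 3 + 3 + 4 + 1 + 1
= 12.

12


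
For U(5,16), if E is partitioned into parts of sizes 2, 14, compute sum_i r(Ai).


r(Ai) = min(|Ai|, 5) for each part.
Sum = min(2,5) + min(14,5)
    = 2 + 5
    = 7.

7


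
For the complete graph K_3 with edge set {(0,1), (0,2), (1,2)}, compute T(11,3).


T(K_3; x,y) = x^2 + x + y.
T(11,3) = 121 + 11 + 3 = 135.

135


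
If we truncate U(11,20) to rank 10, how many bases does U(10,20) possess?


Truncating U(11,20) to rank 10 gives U(10,20).
Bases of U(10,20) are all 10-element subsets of 20 elements.
Number of bases = (20 choose 10) = 184756.

184756


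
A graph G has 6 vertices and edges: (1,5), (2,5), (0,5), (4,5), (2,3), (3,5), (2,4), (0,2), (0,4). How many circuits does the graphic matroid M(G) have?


A circuit in a graphic matroid = edge set of a simple cycle.
G has 6 vertices and 9 edges.
Enumerating all minimal edge subsets forming cycles...
Total circuits found: 12.

12


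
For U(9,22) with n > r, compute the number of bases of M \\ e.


Deleting e from U(9,22) gives U(9,21) since n > r.
Bases of U(9,21) = C(21,9) = 293930.

293930


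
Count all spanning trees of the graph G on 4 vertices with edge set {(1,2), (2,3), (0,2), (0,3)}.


By Kirchhoff's matrix tree theorem, the number of spanning trees equals
the determinant of any cofactor of the Laplacian matrix L.
G has 4 vertices and 4 edges.
Computing the (3 x 3) cofactor determinant gives 3.

3


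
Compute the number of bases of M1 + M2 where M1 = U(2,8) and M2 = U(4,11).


Bases of a direct sum M1 + M2: |B| = |B(M1)| * |B(M2)|.
|B(U(2,8))| = C(8,2) = 28.
|B(U(4,11))| = C(11,4) = 330.
Total bases = 28 * 330 = 9240.

9240


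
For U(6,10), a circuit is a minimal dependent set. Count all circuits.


In U(6,10), circuits are the (7)-element subsets.
Any set of 7 elements is dependent, and removing any one element gives
an independent set of size 6, so it is a minimal dependent set.
Number of circuits = C(10,7) = 10! / (7! * 3!) = 120.

120


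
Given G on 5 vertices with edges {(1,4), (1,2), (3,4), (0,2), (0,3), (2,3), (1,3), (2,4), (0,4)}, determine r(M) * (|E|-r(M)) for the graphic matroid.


r(M) = |V| - c = 5 - 1 = 4.
nullity = |E| - r(M) = 9 - 4 = 5.
Product = 4 * 5 = 20.

20


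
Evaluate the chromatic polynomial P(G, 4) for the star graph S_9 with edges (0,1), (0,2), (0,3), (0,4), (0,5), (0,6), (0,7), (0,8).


P(tree, k) = k * (k-1)^(8) for any tree on 9 vertices.
P(4) = 4 * 3^8 = 4 * 6561 = 26244.

26244


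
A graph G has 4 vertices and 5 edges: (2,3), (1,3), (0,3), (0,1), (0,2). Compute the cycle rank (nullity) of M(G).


Cycle rank (nullity) = |E| - r(M) = |E| - (|V| - c).
|E| = 5, |V| = 4, c = 1.
Nullity = 5 - (4 - 1) = 5 - 3 = 2.

2


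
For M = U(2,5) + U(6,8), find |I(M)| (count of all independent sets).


For a direct sum, |I(M1+M2)| = |I(M1)| * |I(M2)|.
|I(U(2,5))| = sum C(5,k) for k=0..2 = 16.
|I(U(6,8))| = sum C(8,k) for k=0..6 = 247.
Total = 16 * 247 = 3952.

3952


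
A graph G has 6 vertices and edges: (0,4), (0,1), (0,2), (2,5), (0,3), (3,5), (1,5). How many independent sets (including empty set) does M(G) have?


An independent set in a graphic matroid is an acyclic edge subset.
G has 6 vertices and 7 edges.
Enumerate all 2^7 = 128 subsets, checking for acyclicity.
Total independent sets = 108.

108


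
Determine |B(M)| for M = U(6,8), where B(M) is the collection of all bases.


Bases of U(6,8) are all 6-element subsets of the 8-element ground set.
Number of bases = C(8,6).
(8 choose 6) = 28.

28


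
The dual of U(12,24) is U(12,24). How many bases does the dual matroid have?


The dual of U(r,n) is U(n-r, n) = U(12,24).
Bases of U(12,24) are all (12)-element subsets.
|B(M*)| = C(24,12) = 24! / (12! * 12!) = 2704156.

2704156


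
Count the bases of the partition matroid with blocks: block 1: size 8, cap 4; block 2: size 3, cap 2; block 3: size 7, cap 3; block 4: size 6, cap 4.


A basis picks exactly ci elements from block i.
Number of bases = product of C(|Si|, ci).
= C(8,4) * C(3,2) * C(7,3) * C(6,4)
= 70 * 3 * 35 * 15
= 110250.

110250


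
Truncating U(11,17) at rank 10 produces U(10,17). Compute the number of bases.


Truncating U(11,17) to rank 10 gives U(10,17).
Bases of U(10,17) are all 10-element subsets of 17 elements.
Number of bases = (17 choose 10) = 19448.

19448


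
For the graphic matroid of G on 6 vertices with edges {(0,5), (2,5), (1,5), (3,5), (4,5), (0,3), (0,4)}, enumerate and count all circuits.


A circuit in a graphic matroid = edge set of a simple cycle.
G has 6 vertices and 7 edges.
Enumerating all minimal edge subsets forming cycles...
Total circuits found: 3.

3


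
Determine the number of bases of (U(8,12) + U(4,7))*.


(M1+M2)* = M1* + M2*.
M1* = U(4,12), bases: C(12,4) = 495.
M2* = U(3,7), bases: C(7,3) = 35.
|B(M*)| = 495 * 35 = 17325.

17325


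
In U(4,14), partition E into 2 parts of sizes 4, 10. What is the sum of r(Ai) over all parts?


r(Ai) = min(|Ai|, 4) for each part.
Sum = min(4,4) + min(10,4)
    = 4 + 4
    = 8.

8


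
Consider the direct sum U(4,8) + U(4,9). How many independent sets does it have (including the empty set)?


For a direct sum, |I(M1+M2)| = |I(M1)| * |I(M2)|.
|I(U(4,8))| = sum C(8,k) for k=0..4 = 163.
|I(U(4,9))| = sum C(9,k) for k=0..4 = 256.
Total = 163 * 256 = 41728.

41728


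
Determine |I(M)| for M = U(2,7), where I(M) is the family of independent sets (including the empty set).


Independent sets of U(2,7) are all subsets of size <= 2.
Count = (7 choose 0) + (7 choose 1) + (7 choose 2)
     = 1 + 7 + 21
     = 29.

29


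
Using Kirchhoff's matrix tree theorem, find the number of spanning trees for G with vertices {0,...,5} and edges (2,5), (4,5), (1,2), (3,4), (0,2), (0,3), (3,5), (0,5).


By Kirchhoff's matrix tree theorem, the number of spanning trees equals
the determinant of any cofactor of the Laplacian matrix L.
G has 6 vertices and 8 edges.
Computing the (5 x 5) cofactor determinant gives 21.

21


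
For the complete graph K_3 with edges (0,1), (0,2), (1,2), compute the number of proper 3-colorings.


P(K_3, k) = k(k-1)(k-2)...(k-2).
P(3) = (3) * (2) * (1) = 6.

6


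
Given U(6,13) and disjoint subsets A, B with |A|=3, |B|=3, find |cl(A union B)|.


|A union B| = 3 + 3 = 6 (disjoint).
In U(6,13), cl(S) = S if |S| < 6, else cl(S) = E.
Since 6 >= 6, cl(A union B) = E.
|cl(A union B)| = 13.

13


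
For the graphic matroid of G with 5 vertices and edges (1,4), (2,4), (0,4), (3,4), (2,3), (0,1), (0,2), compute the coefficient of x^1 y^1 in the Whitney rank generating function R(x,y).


R(x,y) = sum over A in 2^E of x^(r(E)-r(A)) * y^(|A|-r(A)).
G has 5 vertices, 7 edges. r(E) = 4.
Enumerate all 2^7 = 128 subsets.
Count subsets with r(E)-r(A)=1 and |A|-r(A)=1: 14.

14


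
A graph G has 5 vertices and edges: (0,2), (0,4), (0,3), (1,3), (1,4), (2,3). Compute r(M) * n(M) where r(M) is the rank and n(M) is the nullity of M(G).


r(M) = |V| - c = 5 - 1 = 4.
nullity = |E| - r(M) = 6 - 4 = 2.
Product = 4 * 2 = 8.

8


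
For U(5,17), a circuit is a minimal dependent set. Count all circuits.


In U(5,17), circuits are the (6)-element subsets.
Any set of 6 elements is dependent, and removing any one element gives
an independent set of size 5, so it is a minimal dependent set.
Number of circuits = (17 choose 6) = 12376.

12376


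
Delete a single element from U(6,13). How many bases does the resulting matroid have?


Deleting e from U(6,13) gives U(6,12) since n > r.
Bases of U(6,12) = C(12,6) = 924.

924


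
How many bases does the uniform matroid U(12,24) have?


Bases of U(12,24) are all 12-element subsets of the 24-element ground set.
Number of bases = C(24,12).
C(24,12) = 2704156.

2704156


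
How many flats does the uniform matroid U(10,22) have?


Flats of U(10,22): every subset of size < 10 is a flat, plus E itself.
Count = C(22,0) + C(22,1) + C(22,2) + C(22,3) + C(22,4) + C(22,5) + C(22,6) + C(22,7) + C(22,8) + C(22,9) + 1
     = 1 + 22 + 231 + 1540 + 7315 + 26334 + 74613 + 170544 + 319770 + 497420 + 1
     = 1097791.

1097791


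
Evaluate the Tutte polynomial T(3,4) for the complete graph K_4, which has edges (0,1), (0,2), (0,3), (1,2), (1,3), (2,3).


T(K_4; x,y) = x^3 + 3x^2 + 4xy + 2x + y^3 + 3y^2 + 2y.
Substituting x=3, y=4:
= 27 + 27 + 48 + 6 + 64 + 48 + 8
= 228.

228


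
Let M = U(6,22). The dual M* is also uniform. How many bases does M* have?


The dual of U(r,n) is U(n-r, n) = U(16,22).
Bases of U(16,22) are all (16)-element subsets.
|B(M*)| = C(22,16) = 74613.

74613


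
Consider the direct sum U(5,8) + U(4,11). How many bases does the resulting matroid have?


Bases of a direct sum M1 + M2: |B| = |B(M1)| * |B(M2)|.
|B(U(5,8))| = C(8,5) = 56.
|B(U(4,11))| = C(11,4) = 330.
Total bases = 56 * 330 = 18480.

18480


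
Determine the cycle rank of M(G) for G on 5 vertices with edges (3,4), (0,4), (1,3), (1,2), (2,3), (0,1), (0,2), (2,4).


Cycle rank (nullity) = |E| - r(M) = |E| - (|V| - c).
|E| = 8, |V| = 5, c = 1.
Nullity = 8 - (5 - 1) = 8 - 4 = 4.

4


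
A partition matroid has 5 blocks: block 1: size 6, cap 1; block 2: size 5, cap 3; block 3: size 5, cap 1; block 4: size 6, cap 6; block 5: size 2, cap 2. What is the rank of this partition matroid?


Rank of a partition matroid = sum of min(|Si|, ci) for each block.
= min(6,1) + min(5,3) + min(5,1) + min(6,6) + min(2,2)
= 1 + 3 + 1 + 6 + 2
= 13.

13


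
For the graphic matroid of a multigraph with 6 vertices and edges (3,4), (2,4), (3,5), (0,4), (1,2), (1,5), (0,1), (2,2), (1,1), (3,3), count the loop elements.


In a graphic matroid, a loop is a self-loop edge (u,u) with rank 0.
Examining all 10 edges for self-loops...
Self-loops found: (2,2), (1,1), (3,3)
Number of loops = 3.

3


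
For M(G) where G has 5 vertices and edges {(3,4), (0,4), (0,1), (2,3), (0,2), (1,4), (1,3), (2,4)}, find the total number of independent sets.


An independent set in a graphic matroid is an acyclic edge subset.
G has 5 vertices and 8 edges.
Enumerate all 2^8 = 256 subsets, checking for acyclicity.
Total independent sets = 134.

134


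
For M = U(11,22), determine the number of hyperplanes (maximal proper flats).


Hyperplanes of U(11,22) are flats of rank 10.
In a uniform matroid, these are exactly the (10)-element subsets.
Count = C(22,10) = 22! / (10! * 12!) = 646646.

646646


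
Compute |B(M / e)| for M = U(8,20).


Contracting e from U(8,20) gives U(7,19).
Bases of U(7,19) = C(19,7) = 19! / (7! * 12!) = 50388.

50388


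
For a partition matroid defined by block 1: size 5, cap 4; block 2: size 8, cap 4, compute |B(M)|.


A basis picks exactly ci elements from block i.
Number of bases = product of C(|Si|, ci).
= C(5,4) * C(8,4)
= 5 * 70
= 350.

350


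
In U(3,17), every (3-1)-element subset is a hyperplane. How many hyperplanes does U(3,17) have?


Hyperplanes of U(3,17) are flats of rank 2.
In a uniform matroid, these are exactly the (2)-element subsets.
Count = (17 choose 2) = 136.

136


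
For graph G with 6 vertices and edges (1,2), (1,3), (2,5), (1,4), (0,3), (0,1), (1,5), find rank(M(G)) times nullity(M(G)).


r(M) = |V| - c = 6 - 1 = 5.
nullity = |E| - r(M) = 7 - 5 = 2.
Product = 5 * 2 = 10.

10


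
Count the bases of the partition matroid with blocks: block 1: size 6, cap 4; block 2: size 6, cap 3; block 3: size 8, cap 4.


A basis picks exactly ci elements from block i.
Number of bases = product of C(|Si|, ci).
= C(6,4) * C(6,3) * C(8,4)
= 15 * 20 * 70
= 21000.

21000


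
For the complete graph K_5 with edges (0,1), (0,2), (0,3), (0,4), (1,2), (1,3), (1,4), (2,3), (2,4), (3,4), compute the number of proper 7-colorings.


P(K_5, k) = k(k-1)(k-2)...(k-4).
P(7) = (7) * (6) * (5) * (4) * (3) = 2520.

2520


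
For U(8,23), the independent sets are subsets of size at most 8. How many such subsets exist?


Independent sets of U(8,23) are all subsets of size <= 8.
Count = C(23,0) + C(23,1) + C(23,2) + C(23,3) + C(23,4) + C(23,5) + C(23,6) + C(23,7) + C(23,8)
     = 1 + 23 + 253 + 1771 + 8855 + 33649 + 100947 + 245157 + 490314
     = 880970.

880970


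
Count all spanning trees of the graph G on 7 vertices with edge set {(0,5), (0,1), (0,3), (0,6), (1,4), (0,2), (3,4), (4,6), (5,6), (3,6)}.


By Kirchhoff's matrix tree theorem, the number of spanning trees equals
the determinant of any cofactor of the Laplacian matrix L.
G has 7 vertices and 10 edges.
Computing the (6 x 6) cofactor determinant gives 61.

61


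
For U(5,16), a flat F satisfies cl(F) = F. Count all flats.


Flats of U(5,16): every subset of size < 5 is a flat, plus E itself.
Count = C(16,0) + C(16,1) + C(16,2) + C(16,3) + C(16,4) + 1
     = 1 + 16 + 120 + 560 + 1820 + 1
     = 2518.

2518


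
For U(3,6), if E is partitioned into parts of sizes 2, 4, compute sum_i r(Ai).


r(Ai) = min(|Ai|, 3) for each part.
Sum = min(2,3) + min(4,3)
    = 2 + 3
    = 5.

5


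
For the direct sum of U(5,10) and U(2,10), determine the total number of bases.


Bases of a direct sum M1 + M2: |B| = |B(M1)| * |B(M2)|.
|B(U(5,10))| = C(10,5) = 252.
|B(U(2,10))| = C(10,2) = 45.
Total bases = 252 * 45 = 11340.

11340


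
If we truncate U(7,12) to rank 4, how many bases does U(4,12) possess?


Truncating U(7,12) to rank 4 gives U(4,12).
Bases of U(4,12) are all 4-element subsets of 12 elements.
Number of bases = C(12,4) = (12 * 11 * 10 * 9) / (1 * 2 * 3 * 4) = 495.

495


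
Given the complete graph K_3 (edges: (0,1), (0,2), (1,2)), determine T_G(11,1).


T(K_3; x,y) = x^2 + x + y.
T(11,1) = 121 + 11 + 1 = 133.

133


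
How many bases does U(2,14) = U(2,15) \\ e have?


Deleting e from U(2,15) gives U(2,14) since n > r.
Bases of U(2,14) = C(14,2) = 14! / (2! * 12!) = 91.

91


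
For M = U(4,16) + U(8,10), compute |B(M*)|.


(M1+M2)* = M1* + M2*.
M1* = U(12,16), bases: C(16,12) = 1820.
M2* = U(2,10), bases: C(10,2) = 45.
|B(M*)| = 1820 * 45 = 81900.

81900


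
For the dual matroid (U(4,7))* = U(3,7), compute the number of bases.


The dual of U(r,n) is U(n-r, n) = U(3,7).
Bases of U(3,7) are all (3)-element subsets.
|B(M*)| = C(7,3) = (7 * 6 * 5) / (1 * 2 * 3) = 35.

35


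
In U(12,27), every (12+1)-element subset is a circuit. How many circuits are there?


In U(12,27), circuits are the (13)-element subsets.
Any set of 13 elements is dependent, and removing any one element gives
an independent set of size 12, so it is a minimal dependent set.
Number of circuits = C(27,13) = 27! / (13! * 14!) = 20058300.

20058300


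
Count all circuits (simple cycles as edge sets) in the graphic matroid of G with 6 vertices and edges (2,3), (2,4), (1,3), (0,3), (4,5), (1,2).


A circuit in a graphic matroid = edge set of a simple cycle.
G has 6 vertices and 6 edges.
Enumerating all minimal edge subsets forming cycles...
Total circuits found: 1.

1


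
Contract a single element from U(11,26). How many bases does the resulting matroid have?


Contracting e from U(11,26) gives U(10,25).
Bases of U(10,25) = C(25,10) = 25! / (10! * 15!) = 3268760.

3268760


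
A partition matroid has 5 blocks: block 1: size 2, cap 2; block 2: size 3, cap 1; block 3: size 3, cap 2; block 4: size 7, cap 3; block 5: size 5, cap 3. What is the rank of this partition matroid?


Rank of a partition matroid = sum of min(|Si|, ci) for each block.
= min(2,2) + min(3,1) + min(3,2) + min(7,3) + min(5,3)
= 2 + 1 + 2 + 3 + 3
= 11.

11


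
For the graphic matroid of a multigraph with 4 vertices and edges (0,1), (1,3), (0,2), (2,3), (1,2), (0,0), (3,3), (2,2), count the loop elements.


In a graphic matroid, a loop is a self-loop edge (u,u) with rank 0.
Examining all 8 edges for self-loops...
Self-loops found: (0,0), (3,3), (2,2)
Number of loops = 3.

3


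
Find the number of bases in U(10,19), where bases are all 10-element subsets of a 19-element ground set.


Bases of U(10,19) are all 10-element subsets of the 19-element ground set.
Number of bases = C(19,10).
C(19,10) = 19! / (10! * 9!) = 92378.

92378


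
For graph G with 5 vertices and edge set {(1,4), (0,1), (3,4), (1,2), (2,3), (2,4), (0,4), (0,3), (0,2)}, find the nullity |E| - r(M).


Cycle rank (nullity) = |E| - r(M) = |E| - (|V| - c).
|E| = 9, |V| = 5, c = 1.
Nullity = 9 - (5 - 1) = 9 - 4 = 5.

5


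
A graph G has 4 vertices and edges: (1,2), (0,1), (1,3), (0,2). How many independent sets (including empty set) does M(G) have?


An independent set in a graphic matroid is an acyclic edge subset.
G has 4 vertices and 4 edges.
Enumerate all 2^4 = 16 subsets, checking for acyclicity.
Total independent sets = 14.

14
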